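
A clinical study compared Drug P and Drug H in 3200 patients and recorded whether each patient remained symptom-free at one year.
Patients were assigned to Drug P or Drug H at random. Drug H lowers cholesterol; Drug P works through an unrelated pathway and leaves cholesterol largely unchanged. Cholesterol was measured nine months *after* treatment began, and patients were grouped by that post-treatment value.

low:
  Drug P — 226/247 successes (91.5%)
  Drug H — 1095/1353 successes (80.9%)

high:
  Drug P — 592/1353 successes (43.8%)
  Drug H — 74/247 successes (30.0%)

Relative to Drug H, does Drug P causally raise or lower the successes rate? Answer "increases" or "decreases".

Within every cholesterol level Drug P has the higher rate, yet pooled Drug H does — Simpson's reversal.
Stratifying would compare drugs among patients the drugs themselves sorted into cholesterol groups — a form of selection on an intermediate. The unconditioned pooled rates give the total causal effect.
Pooled: Drug P 51.1% vs Drug H 73.1%; Drug H is higher overall.

decreases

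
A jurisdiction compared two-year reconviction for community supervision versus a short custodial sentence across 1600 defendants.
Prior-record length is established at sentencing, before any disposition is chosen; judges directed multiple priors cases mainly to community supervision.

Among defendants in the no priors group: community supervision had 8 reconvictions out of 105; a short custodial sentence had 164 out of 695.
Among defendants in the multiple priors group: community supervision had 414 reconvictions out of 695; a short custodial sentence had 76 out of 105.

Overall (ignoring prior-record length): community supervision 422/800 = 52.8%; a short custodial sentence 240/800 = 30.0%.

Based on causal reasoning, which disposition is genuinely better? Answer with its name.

community supervision

community supervision is lower inside every prior-record length stratum but a short custodial sentence is lower in aggregate. Whether to stratify depends on how prior-record length relates to the disposition.
Prior-record length differs across dispositions for reasons unrelated to any effect of the disposition itself, and it separately predicts the outcome — a classic confounder. We must compare within prior-record length levels.
Within each level — no priors: 7.6% vs 23.6%; multiple priors: 59.6% vs 72.4% — community supervision is lower every time.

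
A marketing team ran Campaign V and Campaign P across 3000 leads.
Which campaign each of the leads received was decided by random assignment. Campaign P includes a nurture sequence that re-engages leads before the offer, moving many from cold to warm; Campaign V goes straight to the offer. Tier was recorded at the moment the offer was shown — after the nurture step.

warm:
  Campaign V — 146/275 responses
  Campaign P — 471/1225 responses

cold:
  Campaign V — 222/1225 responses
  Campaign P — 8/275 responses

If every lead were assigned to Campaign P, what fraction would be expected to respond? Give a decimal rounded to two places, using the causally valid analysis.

0.32

Campaign V is higher inside every engagement tier stratum but Campaign P is higher in aggregate. Whether to stratify depends on how engagement tier relates to the campaign.
Because the campaign influences engagement tier, engagement tier is a post-treatment mediator, not a confounder. Stratifying on it would bias the estimate; the causal effect is the crude pooled difference.
So P(outcome | do(Campaign P)) is just the pooled rate for Campaign P: 479/1500 = 0.319.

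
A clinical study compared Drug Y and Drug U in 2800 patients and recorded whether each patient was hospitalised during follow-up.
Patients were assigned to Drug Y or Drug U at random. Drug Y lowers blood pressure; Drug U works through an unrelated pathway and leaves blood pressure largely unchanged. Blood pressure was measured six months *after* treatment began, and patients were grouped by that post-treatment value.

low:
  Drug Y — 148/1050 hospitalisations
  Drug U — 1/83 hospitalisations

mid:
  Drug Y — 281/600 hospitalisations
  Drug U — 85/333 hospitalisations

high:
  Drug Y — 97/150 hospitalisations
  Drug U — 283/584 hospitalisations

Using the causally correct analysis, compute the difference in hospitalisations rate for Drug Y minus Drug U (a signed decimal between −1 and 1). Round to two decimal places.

-0.08

Because the drug influences blood pressure, blood pressure is a post-treatment mediator, not a confounder. Stratifying on it would bias the estimate; the causal effect is the crude pooled difference.
The causal difference is the pooled difference: 0.292 − 0.369 = -0.077.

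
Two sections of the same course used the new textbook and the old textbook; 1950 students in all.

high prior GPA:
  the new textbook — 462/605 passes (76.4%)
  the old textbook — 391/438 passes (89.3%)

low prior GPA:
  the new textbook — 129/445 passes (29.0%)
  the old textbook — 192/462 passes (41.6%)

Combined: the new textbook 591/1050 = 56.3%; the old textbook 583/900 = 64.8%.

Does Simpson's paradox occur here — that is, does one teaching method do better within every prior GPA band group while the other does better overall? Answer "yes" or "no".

Within each prior GPA band level (high prior GPA 76.4% vs 89.3%; low prior GPA 29.0% vs 41.6%), the old textbook has the higher rate every time. Pooled: 56.3% vs 64.8% — the old textbook has the higher rate overall. They agree.

no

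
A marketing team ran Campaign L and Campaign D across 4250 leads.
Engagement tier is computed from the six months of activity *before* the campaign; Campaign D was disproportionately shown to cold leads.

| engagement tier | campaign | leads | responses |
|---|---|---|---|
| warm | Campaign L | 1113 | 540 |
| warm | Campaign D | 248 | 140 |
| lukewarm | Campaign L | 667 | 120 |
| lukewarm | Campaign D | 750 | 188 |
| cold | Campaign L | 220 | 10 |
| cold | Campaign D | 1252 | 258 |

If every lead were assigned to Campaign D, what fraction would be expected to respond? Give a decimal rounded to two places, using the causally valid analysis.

Here engagement tier is a common cause — it drives both which campaign a case falls under and the outcome. The crude comparison mixes populations; the stratum-specific rates are the causally relevant ones.
Standardising Campaign D to the population engagement tier mix: 0.320·140/248 + 0.333·188/750 + 0.346·258/1252 = 0.336.

0.34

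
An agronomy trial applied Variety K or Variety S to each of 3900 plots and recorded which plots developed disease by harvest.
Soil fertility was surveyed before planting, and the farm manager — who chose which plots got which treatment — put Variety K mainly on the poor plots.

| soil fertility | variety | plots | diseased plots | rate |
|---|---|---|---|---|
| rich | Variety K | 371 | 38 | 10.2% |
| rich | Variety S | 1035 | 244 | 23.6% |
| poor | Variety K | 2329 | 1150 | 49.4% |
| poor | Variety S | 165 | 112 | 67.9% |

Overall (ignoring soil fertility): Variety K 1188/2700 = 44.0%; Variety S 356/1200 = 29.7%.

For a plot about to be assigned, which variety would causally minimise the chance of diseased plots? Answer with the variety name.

Variety K

The soil fertility-specific comparison favours Variety K throughout, but the pooled figures favour Variety S. The question is whether to condition on soil fertility.
Since soil fertility is a pre-existing factor (not a product of the variety) and it affects the outcome on its own, it is a confounder. The stratified rates, not the pooled rate, identify the causal effect.
Within each level — rich: 10.2% vs 23.6%; poor: 49.4% vs 67.9% — Variety K is lower every time.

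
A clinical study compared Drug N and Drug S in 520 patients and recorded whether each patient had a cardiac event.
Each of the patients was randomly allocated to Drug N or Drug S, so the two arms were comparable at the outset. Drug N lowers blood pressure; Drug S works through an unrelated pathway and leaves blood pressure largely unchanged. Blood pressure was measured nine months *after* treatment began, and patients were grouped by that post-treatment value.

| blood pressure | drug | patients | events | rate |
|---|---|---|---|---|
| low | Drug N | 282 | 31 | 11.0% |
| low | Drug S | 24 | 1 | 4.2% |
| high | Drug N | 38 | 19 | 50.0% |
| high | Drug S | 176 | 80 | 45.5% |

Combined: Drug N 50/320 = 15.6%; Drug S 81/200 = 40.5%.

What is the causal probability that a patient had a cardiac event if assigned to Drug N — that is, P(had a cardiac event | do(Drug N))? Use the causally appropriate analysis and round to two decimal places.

0.16

Within every blood pressure level Drug S has the lower rate, yet pooled Drug N does — Simpson's reversal.
Stratifying would compare drugs among patients the drugs themselves sorted into blood pressure groups — a form of selection on an intermediate. The unconditioned pooled rates give the total causal effect.
So P(outcome | do(Drug N)) is just the pooled rate for Drug N: 50/320 = 0.156.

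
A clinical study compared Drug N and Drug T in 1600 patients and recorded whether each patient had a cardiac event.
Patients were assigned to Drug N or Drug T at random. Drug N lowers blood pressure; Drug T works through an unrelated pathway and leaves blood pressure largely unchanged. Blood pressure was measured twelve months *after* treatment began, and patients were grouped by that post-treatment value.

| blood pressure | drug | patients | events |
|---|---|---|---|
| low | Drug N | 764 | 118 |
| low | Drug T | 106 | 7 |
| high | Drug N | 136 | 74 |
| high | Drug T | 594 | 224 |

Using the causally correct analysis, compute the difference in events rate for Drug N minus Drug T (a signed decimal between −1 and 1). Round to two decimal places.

The distribution of blood pressure is itself part of what the drug does — it is an intermediate outcome. Holding it fixed would remove that part of the effect; the total effect is the pooled difference.
The causal difference is the pooled difference: 0.213 − 0.330 = -0.117.

-0.12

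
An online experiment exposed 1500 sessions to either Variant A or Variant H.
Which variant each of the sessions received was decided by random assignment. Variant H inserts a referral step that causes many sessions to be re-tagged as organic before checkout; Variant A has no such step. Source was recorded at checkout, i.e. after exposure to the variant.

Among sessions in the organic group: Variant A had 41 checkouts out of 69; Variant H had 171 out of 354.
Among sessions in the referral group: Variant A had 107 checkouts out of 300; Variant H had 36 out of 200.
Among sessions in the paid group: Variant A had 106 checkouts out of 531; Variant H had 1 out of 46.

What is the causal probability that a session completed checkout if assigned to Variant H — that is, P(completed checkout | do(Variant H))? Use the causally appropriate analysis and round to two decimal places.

The distribution of traffic source is itself part of what the variant does — it is an intermediate outcome. Holding it fixed would remove that part of the effect; the total effect is the pooled difference.
So P(outcome | do(Variant H)) is just the pooled rate for Variant H: 208/600 = 0.347.

0.35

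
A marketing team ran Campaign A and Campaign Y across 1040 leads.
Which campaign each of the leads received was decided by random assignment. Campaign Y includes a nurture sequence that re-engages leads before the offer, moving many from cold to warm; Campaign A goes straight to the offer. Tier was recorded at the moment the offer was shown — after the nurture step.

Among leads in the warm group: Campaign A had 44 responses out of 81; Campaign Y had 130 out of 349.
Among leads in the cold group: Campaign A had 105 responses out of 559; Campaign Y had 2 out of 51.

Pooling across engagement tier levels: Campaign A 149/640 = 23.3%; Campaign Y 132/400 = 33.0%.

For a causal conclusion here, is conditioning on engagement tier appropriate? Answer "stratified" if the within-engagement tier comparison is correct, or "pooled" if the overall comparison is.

pooled

Engagement tier here is a post-treatment variable shaped by the campaign; conditioning on it would introduce bias rather than remove it. The overall comparison is the causal one.
Pooled: Campaign A 23.3% vs Campaign Y 33.0%; Campaign Y is higher overall.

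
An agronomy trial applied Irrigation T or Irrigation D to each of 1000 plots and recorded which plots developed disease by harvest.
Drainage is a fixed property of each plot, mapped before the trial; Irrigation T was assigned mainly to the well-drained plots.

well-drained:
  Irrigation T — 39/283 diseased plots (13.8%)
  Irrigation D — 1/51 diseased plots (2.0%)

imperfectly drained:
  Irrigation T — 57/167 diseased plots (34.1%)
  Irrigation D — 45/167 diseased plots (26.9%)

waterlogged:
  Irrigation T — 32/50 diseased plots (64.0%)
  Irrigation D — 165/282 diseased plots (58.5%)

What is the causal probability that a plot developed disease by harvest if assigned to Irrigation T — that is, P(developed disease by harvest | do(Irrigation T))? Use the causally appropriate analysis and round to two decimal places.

The field drainage-specific comparison favours Irrigation D throughout, but the pooled figures favour Irrigation T. The question is whether to condition on field drainage.
Here field drainage is a common cause — it drives both which irrigation a case falls under and the outcome. The crude comparison mixes populations; the stratum-specific rates are the causally relevant ones.
Standardising Irrigation T to the population field drainage mix: 0.334·39/283 + 0.334·57/167 + 0.332·32/50 = 0.373.

0.37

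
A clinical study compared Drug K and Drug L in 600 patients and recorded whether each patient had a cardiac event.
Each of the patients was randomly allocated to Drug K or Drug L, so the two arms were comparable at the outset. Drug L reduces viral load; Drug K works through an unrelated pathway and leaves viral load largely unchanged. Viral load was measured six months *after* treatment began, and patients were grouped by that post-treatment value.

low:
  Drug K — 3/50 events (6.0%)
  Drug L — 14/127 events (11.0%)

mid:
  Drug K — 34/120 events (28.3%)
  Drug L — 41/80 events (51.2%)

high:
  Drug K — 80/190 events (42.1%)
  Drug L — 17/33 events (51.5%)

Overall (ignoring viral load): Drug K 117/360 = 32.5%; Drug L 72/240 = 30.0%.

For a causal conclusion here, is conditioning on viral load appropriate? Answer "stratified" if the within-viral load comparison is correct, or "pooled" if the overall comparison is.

pooled

Stratifying would compare drugs among patients the drugs themselves sorted into viral load groups — a form of selection on an intermediate. The unconditioned pooled rates give the total causal effect.
Pooled: Drug K 32.5% vs Drug L 30.0%; Drug L is lower overall.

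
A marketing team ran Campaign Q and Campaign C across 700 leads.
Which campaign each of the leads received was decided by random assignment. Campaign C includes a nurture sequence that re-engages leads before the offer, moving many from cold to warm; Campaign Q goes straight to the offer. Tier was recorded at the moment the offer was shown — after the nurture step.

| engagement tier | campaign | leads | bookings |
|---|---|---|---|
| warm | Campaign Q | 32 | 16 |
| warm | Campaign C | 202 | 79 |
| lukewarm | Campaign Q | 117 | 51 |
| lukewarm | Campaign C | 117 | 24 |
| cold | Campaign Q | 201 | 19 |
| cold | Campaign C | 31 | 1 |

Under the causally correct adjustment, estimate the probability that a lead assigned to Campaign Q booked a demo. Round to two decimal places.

Campaign Q is higher inside every engagement tier stratum but Campaign C is higher in aggregate. Whether to stratify depends on how engagement tier relates to the campaign.
Engagement tier is downstream of the campaign. One should not condition on a consequence of treatment, so the overall rates are the right comparison.
So P(outcome | do(Campaign Q)) is just the pooled rate for Campaign Q: 86/350 = 0.246.

0.25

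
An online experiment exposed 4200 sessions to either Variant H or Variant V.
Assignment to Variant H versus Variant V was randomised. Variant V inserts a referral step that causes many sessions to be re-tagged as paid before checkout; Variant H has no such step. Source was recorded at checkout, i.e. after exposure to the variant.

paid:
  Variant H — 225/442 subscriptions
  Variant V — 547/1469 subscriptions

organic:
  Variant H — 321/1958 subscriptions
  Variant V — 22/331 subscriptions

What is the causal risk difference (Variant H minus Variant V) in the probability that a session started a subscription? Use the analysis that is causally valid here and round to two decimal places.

-0.09

Traffic source lies on the pathway variant → traffic source → outcome, so adjusting for it blocks the indirect effect. For the total causal effect of variant, use the unadjusted pooled rates.
The causal difference is the pooled difference: 0.228 − 0.316 = -0.089.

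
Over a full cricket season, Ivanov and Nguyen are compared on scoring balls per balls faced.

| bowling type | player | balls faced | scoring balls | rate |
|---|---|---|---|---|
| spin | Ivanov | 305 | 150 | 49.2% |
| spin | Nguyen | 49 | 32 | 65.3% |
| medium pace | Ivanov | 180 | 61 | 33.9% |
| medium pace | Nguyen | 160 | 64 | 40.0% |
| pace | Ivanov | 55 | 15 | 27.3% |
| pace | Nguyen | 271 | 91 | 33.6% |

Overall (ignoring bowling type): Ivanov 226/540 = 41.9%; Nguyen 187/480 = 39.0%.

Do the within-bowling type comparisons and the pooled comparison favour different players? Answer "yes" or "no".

yes

Within each bowling type level (spin 49.2% vs 65.3%; medium pace 33.9% vs 40.0%; pace 27.3% vs 33.6%), Nguyen has the higher rate every time. Pooled: 41.9% vs 39.0% — Ivanov has the higher rate overall. The two comparisons disagree.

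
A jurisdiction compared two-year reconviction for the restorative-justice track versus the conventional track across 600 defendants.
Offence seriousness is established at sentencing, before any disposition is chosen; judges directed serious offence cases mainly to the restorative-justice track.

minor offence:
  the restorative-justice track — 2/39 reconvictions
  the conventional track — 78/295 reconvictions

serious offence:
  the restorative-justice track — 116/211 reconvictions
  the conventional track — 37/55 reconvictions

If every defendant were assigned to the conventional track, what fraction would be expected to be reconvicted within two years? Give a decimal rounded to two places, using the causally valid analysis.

0.45

the restorative-justice track is lower inside every offence seriousness stratum but the conventional track is lower in aggregate. Whether to stratify depends on how offence seriousness relates to the disposition.
Offence seriousness is set before the disposition has any effect — it is not caused by the disposition — and it independently drives the outcome. That makes it a confounder, so the causal comparison is within offence seriousness levels.
Standardising the conventional track to the population offence seriousness mix: 0.557·78/295 + 0.443·37/55 = 0.445.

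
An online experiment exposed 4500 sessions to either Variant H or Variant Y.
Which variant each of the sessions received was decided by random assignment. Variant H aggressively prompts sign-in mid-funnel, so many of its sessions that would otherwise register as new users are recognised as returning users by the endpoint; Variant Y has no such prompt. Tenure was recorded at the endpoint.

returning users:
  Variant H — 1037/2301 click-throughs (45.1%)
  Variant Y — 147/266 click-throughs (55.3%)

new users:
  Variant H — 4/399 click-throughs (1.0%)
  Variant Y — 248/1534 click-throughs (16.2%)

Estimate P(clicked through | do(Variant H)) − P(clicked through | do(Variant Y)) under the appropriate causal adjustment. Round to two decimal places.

User tenure is downstream of the variant. One should not condition on a consequence of treatment, so the overall rates are the right comparison.
The causal difference is the pooled difference: 0.386 − 0.219 = +0.166.

+0.17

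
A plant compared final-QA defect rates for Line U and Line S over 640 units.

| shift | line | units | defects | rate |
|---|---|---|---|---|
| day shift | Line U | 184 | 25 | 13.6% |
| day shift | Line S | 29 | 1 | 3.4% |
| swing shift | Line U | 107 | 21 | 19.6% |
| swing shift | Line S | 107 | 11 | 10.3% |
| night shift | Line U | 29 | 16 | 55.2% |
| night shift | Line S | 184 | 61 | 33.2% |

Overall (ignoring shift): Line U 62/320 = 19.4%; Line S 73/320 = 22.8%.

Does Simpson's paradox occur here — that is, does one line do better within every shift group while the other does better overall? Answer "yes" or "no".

Within each shift level (day shift 13.6% vs 3.4%; swing shift 19.6% vs 10.3%; night shift 55.2% vs 33.2%), Line S has the lower rate every time. Pooled: 19.4% vs 22.8% — Line U has the lower rate overall. The two comparisons disagree.

yes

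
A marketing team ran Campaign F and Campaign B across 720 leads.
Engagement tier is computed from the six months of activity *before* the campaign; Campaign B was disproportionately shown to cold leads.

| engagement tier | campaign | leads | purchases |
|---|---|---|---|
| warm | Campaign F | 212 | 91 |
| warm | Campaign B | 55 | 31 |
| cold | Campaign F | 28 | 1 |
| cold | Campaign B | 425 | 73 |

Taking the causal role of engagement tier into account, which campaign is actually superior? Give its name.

Campaign B

Engagement tier satisfies the back-door criterion: it is not a descendant of the campaign, and it blocks the spurious path from campaign to outcome. Adjusting for it (i.e., using the within-engagement tier rates) gives the causal effect.
Within each level — warm: 42.9% vs 56.4%; cold: 3.6% vs 17.2% — Campaign B is higher every time.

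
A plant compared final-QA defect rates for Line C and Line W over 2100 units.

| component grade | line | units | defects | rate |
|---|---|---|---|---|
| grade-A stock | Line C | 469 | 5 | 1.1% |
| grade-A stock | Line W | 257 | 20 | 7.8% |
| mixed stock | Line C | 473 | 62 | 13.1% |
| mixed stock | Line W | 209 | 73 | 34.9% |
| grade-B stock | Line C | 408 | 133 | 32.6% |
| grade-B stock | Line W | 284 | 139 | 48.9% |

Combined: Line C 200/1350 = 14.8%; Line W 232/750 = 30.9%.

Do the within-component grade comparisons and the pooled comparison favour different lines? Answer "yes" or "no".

Within each component grade level (grade-A stock 1.1% vs 7.8%; mixed stock 13.1% vs 34.9%; grade-B stock 32.6% vs 48.9%), Line C has the lower rate every time. Pooled: 14.8% vs 30.9% — Line C has the lower rate overall. They agree.

no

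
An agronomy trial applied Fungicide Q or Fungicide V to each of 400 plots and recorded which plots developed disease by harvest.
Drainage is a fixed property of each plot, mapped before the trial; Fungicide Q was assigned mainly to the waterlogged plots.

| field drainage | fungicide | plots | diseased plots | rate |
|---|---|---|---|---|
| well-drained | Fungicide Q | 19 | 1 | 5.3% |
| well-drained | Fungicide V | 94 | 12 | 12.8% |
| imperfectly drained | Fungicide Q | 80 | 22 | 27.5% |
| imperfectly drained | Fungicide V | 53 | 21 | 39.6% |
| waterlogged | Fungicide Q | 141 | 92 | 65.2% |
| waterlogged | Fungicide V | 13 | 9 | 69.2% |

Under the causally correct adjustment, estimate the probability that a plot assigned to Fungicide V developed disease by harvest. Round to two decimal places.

Within every field drainage level Fungicide Q has the lower rate, yet pooled Fungicide V does — Simpson's reversal.
The imbalance in field drainage arose from how plots were allocated, not from anything the fungicide did; and field drainage independently affects the outcome. The pooled gap is confounded — condition on field drainage.
Standardising Fungicide V to the population field drainage mix: 0.282·12/94 + 0.333·21/53 + 0.385·9/13 = 0.434.

0.43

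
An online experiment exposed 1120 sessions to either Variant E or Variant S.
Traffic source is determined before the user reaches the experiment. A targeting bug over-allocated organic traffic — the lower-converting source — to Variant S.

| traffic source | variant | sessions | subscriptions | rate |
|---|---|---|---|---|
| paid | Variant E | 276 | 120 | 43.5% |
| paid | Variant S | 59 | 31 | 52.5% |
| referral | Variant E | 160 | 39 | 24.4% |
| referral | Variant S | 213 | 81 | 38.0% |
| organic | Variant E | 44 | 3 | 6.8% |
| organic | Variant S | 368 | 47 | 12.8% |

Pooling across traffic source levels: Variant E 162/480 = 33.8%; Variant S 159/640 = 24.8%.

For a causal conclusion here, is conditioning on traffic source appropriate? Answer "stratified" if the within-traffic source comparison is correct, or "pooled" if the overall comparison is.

stratified

Traffic source differs across variants for reasons unrelated to any effect of the variant itself, and it separately predicts the outcome — a classic confounder. We must compare within traffic source levels.
Within each level — paid: 43.5% vs 52.5%; referral: 24.4% vs 38.0%; organic: 6.8% vs 12.8% — Variant S is higher every time.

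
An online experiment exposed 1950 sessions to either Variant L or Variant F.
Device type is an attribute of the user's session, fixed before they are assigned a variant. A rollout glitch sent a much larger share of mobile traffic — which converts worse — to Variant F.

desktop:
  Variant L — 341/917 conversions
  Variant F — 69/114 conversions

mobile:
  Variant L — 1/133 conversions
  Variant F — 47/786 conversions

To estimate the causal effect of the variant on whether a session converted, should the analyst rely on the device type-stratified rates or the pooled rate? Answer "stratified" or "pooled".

stratified

Within every device type level Variant F has the higher rate, yet pooled Variant L does — Simpson's reversal.
Device type is set before the variant has any effect — it is not caused by the variant — and it independently drives the outcome. That makes it a confounder, so the causal comparison is within device type levels.
Within each level — desktop: 37.2% vs 60.5%; mobile: 0.8% vs 6.0% — Variant F is higher every time.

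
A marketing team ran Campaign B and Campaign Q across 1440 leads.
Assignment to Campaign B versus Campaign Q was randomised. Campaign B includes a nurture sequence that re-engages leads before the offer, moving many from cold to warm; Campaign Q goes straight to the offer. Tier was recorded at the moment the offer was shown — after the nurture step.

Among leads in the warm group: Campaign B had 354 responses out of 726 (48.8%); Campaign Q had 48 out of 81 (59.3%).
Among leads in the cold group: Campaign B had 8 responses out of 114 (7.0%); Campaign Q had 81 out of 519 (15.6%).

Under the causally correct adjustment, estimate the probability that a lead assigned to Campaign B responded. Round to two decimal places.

0.43

Engagement tier is recorded after the campaign and is itself shifted by it — it sits on the causal path from campaign to outcome. Conditioning on a mediator would strip out part of the effect we want; the pooled comparison gives the total causal effect.
So P(outcome | do(Campaign B)) is just the pooled rate for Campaign B: 362/840 = 0.431.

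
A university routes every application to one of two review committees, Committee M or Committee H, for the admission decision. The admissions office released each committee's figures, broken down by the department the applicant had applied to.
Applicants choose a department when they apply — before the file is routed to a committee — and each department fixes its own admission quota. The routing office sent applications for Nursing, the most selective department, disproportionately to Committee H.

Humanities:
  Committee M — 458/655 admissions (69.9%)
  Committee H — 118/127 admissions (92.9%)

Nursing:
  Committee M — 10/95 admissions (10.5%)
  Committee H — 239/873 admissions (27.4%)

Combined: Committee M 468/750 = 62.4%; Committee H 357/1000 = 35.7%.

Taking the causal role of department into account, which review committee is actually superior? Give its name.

Committee H

The stratified and pooled comparisons disagree (Committee H wins within each department; Committee M wins overall), so the answer turns on the causal role of department.
Department satisfies the back-door criterion: it is not a descendant of the review committee, and it blocks the spurious path from review committee to outcome. Adjusting for it (i.e., using the within-department rates) gives the causal effect.
Within each level — Humanities: 69.9% vs 92.9%; Nursing: 10.5% vs 27.4% — Committee H is higher every time.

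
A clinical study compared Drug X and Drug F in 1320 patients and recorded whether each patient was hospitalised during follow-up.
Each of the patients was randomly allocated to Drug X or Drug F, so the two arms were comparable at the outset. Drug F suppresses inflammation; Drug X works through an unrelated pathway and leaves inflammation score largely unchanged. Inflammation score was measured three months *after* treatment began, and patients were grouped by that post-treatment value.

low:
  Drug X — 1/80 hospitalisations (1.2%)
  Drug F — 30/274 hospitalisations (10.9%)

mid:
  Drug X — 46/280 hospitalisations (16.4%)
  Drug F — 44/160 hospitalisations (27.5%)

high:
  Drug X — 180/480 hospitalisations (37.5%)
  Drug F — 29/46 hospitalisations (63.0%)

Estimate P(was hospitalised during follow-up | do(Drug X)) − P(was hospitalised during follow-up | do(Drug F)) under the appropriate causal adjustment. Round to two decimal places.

The inflammation score-specific comparison favours Drug X throughout, but the pooled figures favour Drug F. The question is whether to condition on inflammation score.
Inflammation score here is a post-treatment variable shaped by the drug; conditioning on it would introduce bias rather than remove it. The overall comparison is the causal one.
The causal difference is the pooled difference: 0.270 − 0.215 = +0.056.

+0.06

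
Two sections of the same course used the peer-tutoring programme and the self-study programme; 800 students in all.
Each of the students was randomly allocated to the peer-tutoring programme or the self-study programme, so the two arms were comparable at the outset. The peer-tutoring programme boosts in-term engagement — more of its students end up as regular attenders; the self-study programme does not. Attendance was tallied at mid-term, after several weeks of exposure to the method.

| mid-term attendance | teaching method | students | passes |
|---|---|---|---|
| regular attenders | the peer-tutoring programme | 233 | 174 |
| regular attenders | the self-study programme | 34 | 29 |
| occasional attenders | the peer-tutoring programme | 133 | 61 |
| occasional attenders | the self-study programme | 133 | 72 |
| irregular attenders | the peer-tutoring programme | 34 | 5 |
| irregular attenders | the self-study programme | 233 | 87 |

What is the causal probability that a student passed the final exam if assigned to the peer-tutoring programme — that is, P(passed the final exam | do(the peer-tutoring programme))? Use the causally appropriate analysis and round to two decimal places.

Mid-term attendance is downstream of the teaching method. One should not condition on a consequence of treatment, so the overall rates are the right comparison.
So P(outcome | do(the peer-tutoring programme)) is just the pooled rate for the peer-tutoring programme: 240/400 = 0.600.

0.60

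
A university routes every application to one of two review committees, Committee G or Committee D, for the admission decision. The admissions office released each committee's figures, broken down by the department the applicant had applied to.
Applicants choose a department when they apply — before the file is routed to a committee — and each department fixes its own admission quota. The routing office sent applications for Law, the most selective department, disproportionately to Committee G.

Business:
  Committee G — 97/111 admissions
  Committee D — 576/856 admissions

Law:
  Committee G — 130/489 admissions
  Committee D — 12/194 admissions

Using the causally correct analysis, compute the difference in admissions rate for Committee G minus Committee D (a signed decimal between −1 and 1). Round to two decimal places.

The imbalance in department arose from how applicants were allocated, not from anything the review committee did; and department independently affects the outcome. The pooled gap is confounded — condition on department.
Adjusting over the population distribution of department: 0.586·(0.874−0.673) + 0.414·(0.266−0.062) = +0.202.

+0.20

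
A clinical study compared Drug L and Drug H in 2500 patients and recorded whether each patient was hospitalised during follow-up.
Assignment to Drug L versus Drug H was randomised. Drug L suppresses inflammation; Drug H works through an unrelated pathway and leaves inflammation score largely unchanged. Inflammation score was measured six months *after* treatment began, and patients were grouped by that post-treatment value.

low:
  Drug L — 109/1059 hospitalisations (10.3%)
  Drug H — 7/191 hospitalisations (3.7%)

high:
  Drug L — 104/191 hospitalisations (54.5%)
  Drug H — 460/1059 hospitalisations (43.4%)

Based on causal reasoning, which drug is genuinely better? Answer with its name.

Drug L

Because the drug influences inflammation score, inflammation score is a post-treatment mediator, not a confounder. Stratifying on it would bias the estimate; the causal effect is the crude pooled difference.
Pooled: Drug L 17.0% vs Drug H 37.4%; Drug L is lower overall.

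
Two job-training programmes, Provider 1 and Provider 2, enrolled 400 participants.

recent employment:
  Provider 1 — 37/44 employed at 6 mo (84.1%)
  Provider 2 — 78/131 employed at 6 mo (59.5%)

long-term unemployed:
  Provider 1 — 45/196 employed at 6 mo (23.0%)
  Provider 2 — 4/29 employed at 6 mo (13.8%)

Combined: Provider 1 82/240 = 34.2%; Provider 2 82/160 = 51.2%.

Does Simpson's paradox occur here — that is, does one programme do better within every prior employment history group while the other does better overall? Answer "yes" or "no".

yes

Within each prior employment history level (recent employment 84.1% vs 59.5%; long-term unemployed 23.0% vs 13.8%), Provider 1 has the higher rate every time. Pooled: 34.2% vs 51.2% — Provider 2 has the higher rate overall. The two comparisons disagree.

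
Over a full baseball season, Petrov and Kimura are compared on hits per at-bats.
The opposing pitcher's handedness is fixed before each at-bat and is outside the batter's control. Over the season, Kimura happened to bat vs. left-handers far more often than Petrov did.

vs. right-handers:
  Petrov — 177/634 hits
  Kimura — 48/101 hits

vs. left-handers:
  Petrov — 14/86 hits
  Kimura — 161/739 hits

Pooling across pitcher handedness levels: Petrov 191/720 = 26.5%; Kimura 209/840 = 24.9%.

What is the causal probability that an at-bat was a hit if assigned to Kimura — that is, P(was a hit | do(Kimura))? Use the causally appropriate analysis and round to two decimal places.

Nothing the player does changes pitcher handedness; the imbalance is an allocation artefact. With pitcher handedness also predicting the outcome, the pooled figure is confounded, and the within-stratum comparison is the causal one.
Standardising Kimura to the population pitcher handedness mix: 0.471·48/101 + 0.529·161/739 = 0.339.

0.34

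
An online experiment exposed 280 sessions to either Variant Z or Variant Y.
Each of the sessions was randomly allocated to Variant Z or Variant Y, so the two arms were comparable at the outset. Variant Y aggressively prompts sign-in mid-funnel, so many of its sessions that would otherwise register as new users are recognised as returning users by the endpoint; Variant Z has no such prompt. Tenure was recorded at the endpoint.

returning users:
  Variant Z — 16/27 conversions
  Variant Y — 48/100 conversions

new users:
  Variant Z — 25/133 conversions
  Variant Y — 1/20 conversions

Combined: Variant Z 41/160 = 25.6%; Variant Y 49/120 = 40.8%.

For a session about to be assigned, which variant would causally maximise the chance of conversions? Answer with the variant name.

Variant Z is higher inside every user tenure stratum but Variant Y is higher in aggregate. Whether to stratify depends on how user tenure relates to the variant.
User tenure is downstream of the variant. One should not condition on a consequence of treatment, so the overall rates are the right comparison.
Pooled: Variant Z 25.6% vs Variant Y 40.8%; Variant Y is higher overall.

Variant Y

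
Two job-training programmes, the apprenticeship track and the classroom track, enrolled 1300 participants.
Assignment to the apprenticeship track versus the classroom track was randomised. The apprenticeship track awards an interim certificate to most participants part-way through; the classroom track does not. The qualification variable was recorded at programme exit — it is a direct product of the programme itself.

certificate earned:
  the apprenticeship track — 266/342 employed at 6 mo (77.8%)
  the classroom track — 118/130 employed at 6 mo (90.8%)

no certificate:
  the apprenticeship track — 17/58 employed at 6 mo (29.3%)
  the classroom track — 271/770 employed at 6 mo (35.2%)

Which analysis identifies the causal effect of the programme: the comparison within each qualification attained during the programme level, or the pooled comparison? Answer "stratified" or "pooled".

pooled

The distribution of qualification attained during the programme is itself part of what the programme does — it is an intermediate outcome. Holding it fixed would remove that part of the effect; the total effect is the pooled difference.
Pooled: the apprenticeship track 70.8% vs the classroom track 43.2%; the apprenticeship track is higher overall.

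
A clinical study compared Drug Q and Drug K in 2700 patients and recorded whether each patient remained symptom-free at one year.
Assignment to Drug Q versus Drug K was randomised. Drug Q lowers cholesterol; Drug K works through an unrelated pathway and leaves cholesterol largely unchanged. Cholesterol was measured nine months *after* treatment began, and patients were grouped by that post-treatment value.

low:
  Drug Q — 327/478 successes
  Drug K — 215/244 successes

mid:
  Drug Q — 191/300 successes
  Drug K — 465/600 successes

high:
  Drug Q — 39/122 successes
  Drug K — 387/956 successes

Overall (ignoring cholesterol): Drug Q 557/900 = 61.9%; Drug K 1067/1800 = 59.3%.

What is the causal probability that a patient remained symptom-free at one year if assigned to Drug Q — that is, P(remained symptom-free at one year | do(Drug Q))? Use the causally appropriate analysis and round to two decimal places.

0.62

The stratified and pooled comparisons disagree (Drug K wins within each cholesterol; Drug Q wins overall), so the answer turns on the causal role of cholesterol.
Stratifying would compare drugs among patients the drugs themselves sorted into cholesterol groups — a form of selection on an intermediate. The unconditioned pooled rates give the total causal effect.
So P(outcome | do(Drug Q)) is just the pooled rate for Drug Q: 557/900 = 0.619.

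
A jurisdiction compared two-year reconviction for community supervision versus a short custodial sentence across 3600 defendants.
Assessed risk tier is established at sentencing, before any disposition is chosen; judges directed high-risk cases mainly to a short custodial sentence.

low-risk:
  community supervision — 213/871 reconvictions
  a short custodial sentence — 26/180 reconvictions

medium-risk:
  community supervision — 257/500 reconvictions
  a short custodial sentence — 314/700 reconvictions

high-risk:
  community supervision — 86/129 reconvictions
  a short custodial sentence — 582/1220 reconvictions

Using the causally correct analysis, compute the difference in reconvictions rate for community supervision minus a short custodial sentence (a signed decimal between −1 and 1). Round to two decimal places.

Within every assessed risk tier level a short custodial sentence has the lower rate, yet pooled community supervision does — Simpson's reversal.
Here assessed risk tier is a common cause — it drives both which disposition a case falls under and the outcome. The crude comparison mixes populations; the stratum-specific rates are the causally relevant ones.
Adjusting over the population distribution of assessed risk tier: 0.292·(0.245−0.144) + 0.333·(0.514−0.449) + 0.375·(0.667−0.477) = +0.122.

+0.12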